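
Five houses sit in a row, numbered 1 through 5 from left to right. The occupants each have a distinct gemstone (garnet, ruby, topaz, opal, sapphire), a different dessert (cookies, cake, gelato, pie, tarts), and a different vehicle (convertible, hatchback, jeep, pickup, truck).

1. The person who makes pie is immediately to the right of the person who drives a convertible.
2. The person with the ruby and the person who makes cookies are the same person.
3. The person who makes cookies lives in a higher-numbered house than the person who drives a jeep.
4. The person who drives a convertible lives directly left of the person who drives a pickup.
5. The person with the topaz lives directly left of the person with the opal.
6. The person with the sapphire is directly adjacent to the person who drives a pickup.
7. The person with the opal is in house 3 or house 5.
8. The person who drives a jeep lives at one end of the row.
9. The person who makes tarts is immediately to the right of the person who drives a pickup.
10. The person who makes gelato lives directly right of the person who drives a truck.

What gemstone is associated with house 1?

garnet

Clue 8 places the person who drives a jeep in house 1.
The only dessert still possible for house 1 is cake.
So house 5 gets hatchback for vehicle.
So house 1 gets garnet for gemstone.
So house 2 gets cookies for dessert.
Clue 2 places the person with the ruby in house 2.
So house 4 gets topaz for gemstone.
By clue 5, the person with the opal is in house 5.
The person who drives a pickup is in house 4 (clue 6).
Clue 9: the person who makes tarts is in house 5.
That leaves sapphire as the gemstone for house 3.
The person who drives a convertible is in house 3 (clue 4).
So house 2 gets truck for vehicle.
Clue 1: the person who makes pie is in house 4.
By clue 10, the person who makes gelato is in house 3.
So: house 1 = garnet/cake/jeep, house 2 = ruby/cookies/truck, house 3 = sapphire/gelato/convertible, house 4 = topaz/pie/pickup, house 5 = opal/tarts/hatchback.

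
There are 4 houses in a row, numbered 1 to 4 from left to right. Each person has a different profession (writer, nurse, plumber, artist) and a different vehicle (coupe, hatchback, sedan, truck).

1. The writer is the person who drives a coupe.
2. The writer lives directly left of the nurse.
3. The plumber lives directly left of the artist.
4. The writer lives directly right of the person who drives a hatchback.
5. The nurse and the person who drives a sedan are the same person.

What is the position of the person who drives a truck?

1

House 1's profession must be plumber (nothing else left).
From clue 3, the artist must be in house 2.
That leaves nurse as the profession for house 4.
By clue 1, the person who drives a coupe is in house 3.
By clue 4, the person who drives a hatchback is in house 2.
Clue 5: the person who drives a sedan is in house 4.
The only profession still possible for house 3 is writer.
So house 1 gets truck for vehicle.
So: house 1 = plumber/truck, house 2 = artist/hatchback, house 3 = writer/coupe, house 4 = nurse/sedan.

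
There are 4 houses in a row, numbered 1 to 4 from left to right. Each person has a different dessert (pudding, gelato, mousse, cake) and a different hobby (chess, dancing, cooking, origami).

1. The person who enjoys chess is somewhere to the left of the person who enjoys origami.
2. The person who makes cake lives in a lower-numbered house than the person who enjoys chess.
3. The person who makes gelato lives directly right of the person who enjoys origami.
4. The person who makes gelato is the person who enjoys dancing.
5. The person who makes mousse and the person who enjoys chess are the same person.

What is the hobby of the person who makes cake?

cooking

The only hobby still possible for house 1 is cooking.
So house 4 gets dancing for hobby.
Clue 1 places the person who enjoys chess in house 2.
The person who enjoys origami is in house 3 (clue 1).
From clue 2, the person who makes cake must be in house 1.
Clue 3 places the person who makes gelato in house 4.
From clue 5, the person who makes mousse must be in house 2.
House 3's dessert must be pudding (nothing else left).
So: house 1 = cake/cooking, house 2 = mousse/chess, house 3 = pudding/origami, house 4 = gelato/dancing.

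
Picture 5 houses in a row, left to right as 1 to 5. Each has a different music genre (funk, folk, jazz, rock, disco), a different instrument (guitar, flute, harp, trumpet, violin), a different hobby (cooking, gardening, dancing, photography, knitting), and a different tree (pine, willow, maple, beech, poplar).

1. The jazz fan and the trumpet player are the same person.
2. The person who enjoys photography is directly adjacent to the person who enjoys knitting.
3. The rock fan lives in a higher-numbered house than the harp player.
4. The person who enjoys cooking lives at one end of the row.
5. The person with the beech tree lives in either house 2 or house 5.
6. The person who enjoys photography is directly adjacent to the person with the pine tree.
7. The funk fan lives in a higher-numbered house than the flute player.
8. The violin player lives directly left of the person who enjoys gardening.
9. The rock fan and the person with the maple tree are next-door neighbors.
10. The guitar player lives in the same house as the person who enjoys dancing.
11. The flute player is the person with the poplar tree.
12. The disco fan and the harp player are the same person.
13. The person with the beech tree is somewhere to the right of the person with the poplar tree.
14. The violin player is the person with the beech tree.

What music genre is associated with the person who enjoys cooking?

By clue 14, the violin player is in house 2.
By clue 14, the person with the beech tree is in house 2.
Clue 8: the person who enjoys gardening is in house 3.
Clue 13: the person with the poplar tree is in house 1.
By clue 11, the flute player is in house 1.
The only hobby still possible for house 2 is photography.
Clue 2 places the person who enjoys knitting in house 1.
Clue 6 places the person with the pine tree in house 3.
The only music genre still possible for house 1 is folk.
That leaves funk as the music genre for house 2.
The only hobby still possible for house 4 is dancing.
So house 5 gets cooking for hobby.
The guitar player is in house 4 (clue 10).
So house 3 gets harp for instrument.
So house 5 gets trumpet for instrument.
By clue 1, the jazz fan is in house 5.
The disco fan is in house 3 (clue 12).
The only music genre still possible for house 4 is rock.
Clue 9 places the person with the maple tree in house 5.
That leaves willow as the tree for house 4.
So: house 1 = folk/flute/knitting/poplar, house 2 = funk/violin/photography/beech, house 3 = disco/harp/gardening/pine, house 4 = rock/guitar/dancing/willow, house 5 = jazz/trumpet/cooking/maple.

jazz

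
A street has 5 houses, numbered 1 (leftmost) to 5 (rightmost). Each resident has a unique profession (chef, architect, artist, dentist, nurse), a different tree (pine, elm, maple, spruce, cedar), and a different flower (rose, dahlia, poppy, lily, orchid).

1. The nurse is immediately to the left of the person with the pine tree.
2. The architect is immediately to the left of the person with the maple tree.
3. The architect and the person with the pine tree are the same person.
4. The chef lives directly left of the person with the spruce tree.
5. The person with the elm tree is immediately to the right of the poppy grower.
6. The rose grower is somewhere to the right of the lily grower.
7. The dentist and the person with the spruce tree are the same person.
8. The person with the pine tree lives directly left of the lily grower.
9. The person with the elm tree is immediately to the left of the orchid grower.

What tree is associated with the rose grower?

spruce

House 1 tree: only cedar fits.
House 5's tree must be spruce (nothing else left).
From clue 4, the chef must be in house 4.
From clue 7, the dentist must be in house 5.
The architect is narrowed to house 2 or 3; consider each.
Placing it in house 2 leads to a contradiction, so it's in house 3.
Clue 2 places the person with the maple tree in house 4.
The person with the pine tree is in house 3 (clue 3).
Clue 8 places the lily grower in house 4.
House 2 tree: only elm fits.
Clue 1 places the nurse in house 2.
The poppy grower is in house 1 (clue 5).
Clue 9 places the orchid grower in house 3.
So house 1 gets artist for profession.
The only flower still possible for house 2 is dahlia.
House 5 flower: only rose fits.
So: house 1 = artist/cedar/poppy, house 2 = nurse/elm/dahlia, house 3 = architect/pine/orchid, house 4 = chef/maple/lily, house 5 = dentist/spruce/rose.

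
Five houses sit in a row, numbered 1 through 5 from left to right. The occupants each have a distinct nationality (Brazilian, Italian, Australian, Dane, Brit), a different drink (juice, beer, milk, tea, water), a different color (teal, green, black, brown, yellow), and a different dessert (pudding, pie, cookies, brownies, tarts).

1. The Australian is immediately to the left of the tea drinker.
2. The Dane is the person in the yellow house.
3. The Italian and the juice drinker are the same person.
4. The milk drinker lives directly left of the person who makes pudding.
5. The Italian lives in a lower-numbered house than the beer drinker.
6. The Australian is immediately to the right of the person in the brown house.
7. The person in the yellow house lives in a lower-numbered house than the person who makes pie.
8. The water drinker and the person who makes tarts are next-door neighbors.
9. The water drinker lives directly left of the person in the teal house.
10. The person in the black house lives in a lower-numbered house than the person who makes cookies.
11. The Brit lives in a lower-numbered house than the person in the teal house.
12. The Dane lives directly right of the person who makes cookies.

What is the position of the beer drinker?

5

So house 5 gets Brazilian for nationality.
The Dane is narrowed to house 3 or 4; consider each.
Placing it in house 3 leads to a contradiction, so it's in house 4.
The person in the yellow house is in house 4 (clue 2).
By clue 7, the person who makes pie is in house 5.
Clue 12: the person who makes cookies is in house 3.
That leaves beer as the drink for house 5.
That leaves green as the color for house 5.
House 4's drink must be tea (nothing else left).
House 3's color must be teal (nothing else left).
From clue 1, the Australian must be in house 3.
Clue 6 places the person in the brown house in house 2.
Clue 9 places the water drinker in house 2.
House 1 color: only black fits.
From clue 3, the Italian must be in house 1.
The juice drinker is in house 1 (clue 3).
Clue 8 places the person who makes tarts in house 1.
The only nationality still possible for house 2 is Brit.
House 3's drink must be milk (nothing else left).
From clue 4, the person who makes pudding must be in house 4.
The only dessert still possible for house 2 is brownies.
So: house 1 = Italian/juice/black/tarts, house 2 = Brit/water/brown/brownies, house 3 = Australian/milk/teal/cookies, house 4 = Dane/tea/yellow/pudding, house 5 = Brazilian/beer/green/pie.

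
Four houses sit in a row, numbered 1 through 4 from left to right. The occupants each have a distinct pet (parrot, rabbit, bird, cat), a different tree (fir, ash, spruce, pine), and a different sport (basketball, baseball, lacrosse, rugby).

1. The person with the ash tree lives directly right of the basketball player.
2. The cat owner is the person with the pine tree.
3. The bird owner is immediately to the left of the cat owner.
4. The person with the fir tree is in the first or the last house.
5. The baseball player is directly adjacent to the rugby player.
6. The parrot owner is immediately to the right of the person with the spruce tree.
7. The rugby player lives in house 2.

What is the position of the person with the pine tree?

2

From clue 7, the rugby player must be in house 2.
The only sport still possible for house 4 is lacrosse.
The person with the ash tree is narrowed to house 2 or 4; consider each.
Placing it in house 2 leads to a contradiction, so it's in house 4.
The basketball player is in house 3 (clue 1).
That leaves baseball as the sport for house 1.
House 1's tree must be fir (nothing else left).
The bird owner is narrowed to house 1 or 2; consider each.
Placing it in house 2 leads to a contradiction, so it's in house 1.
By clue 3, the cat owner is in house 2.
Clue 2: the person with the pine tree is in house 2.
So house 3 gets spruce for tree.
The parrot owner is in house 4 (clue 6).
The only pet still possible for house 3 is rabbit.
So: house 1 = bird/fir/baseball, house 2 = cat/pine/rugby, house 3 = rabbit/spruce/basketball, house 4 = parrot/ash/lacrosse.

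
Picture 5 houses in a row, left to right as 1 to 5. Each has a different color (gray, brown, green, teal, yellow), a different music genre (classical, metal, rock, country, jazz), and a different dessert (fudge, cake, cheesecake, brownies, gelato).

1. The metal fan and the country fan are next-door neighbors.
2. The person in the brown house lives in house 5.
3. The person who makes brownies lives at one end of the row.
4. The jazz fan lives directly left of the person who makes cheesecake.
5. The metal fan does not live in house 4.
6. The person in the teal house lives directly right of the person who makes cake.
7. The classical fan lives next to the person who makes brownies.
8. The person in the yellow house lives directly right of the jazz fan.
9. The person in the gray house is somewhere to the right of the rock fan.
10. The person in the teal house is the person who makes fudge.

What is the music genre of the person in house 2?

Clue 2: the person in the brown house is in house 5.
So house 1 gets green for color.
House 5's music genre must be metal (nothing else left).
From clue 1, the country fan must be in house 4.
Clue 7 places the person who makes brownies in house 1.
That leaves classical as the music genre for house 2.
The only dessert still possible for house 5 is gelato.
The person in the teal house is narrowed to house 3 or 4; consider each.
Placing it in house 4 leads to a contradiction, so it's in house 3.
Clue 6: the person who makes cake is in house 2.
From clue 10, the person who makes fudge must be in house 3.
House 4's dessert must be cheesecake (nothing else left).
By clue 4, the jazz fan is in house 3.
The person in the yellow house is in house 4 (clue 8).
The only color still possible for house 2 is gray.
House 1's music genre must be rock (nothing else left).
So: house 1 = green/rock/brownies, house 2 = gray/classical/cake, house 3 = teal/jazz/fudge, house 4 = yellow/country/cheesecake, house 5 = brown/metal/gelato.

classical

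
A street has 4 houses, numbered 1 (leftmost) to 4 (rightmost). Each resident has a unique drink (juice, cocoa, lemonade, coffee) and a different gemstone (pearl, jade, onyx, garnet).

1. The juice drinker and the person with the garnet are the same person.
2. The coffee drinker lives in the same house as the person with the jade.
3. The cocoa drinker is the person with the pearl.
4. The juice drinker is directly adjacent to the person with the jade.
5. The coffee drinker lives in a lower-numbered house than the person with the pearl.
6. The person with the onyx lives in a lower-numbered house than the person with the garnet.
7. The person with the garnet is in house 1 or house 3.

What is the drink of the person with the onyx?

The person with the garnet is in house 3 (clue 7).
Clue 1 places the juice drinker in house 3.
By clue 4, the person with the jade is in house 2.
House 1 gemstone: only onyx fits.
So house 4 gets pearl for gemstone.
From clue 2, the coffee drinker must be in house 2.
Clue 3 places the cocoa drinker in house 4.
House 1's drink must be lemonade (nothing else left).
So: house 1 = lemonade/onyx, house 2 = coffee/jade, house 3 = juice/garnet, house 4 = cocoa/pearl.

lemonade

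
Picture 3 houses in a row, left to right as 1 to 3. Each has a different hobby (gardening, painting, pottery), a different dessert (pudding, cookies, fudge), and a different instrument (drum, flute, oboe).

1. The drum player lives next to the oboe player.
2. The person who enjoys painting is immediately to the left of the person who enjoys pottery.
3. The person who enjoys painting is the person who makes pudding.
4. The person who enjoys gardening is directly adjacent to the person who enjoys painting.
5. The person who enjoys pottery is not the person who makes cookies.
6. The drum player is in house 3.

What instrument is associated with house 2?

From clue 6, the drum player must be in house 3.
Clue 1: the oboe player is in house 2.
House 1 instrument: only flute fits.
The person who enjoys painting is narrowed to house 1 or 2; consider each.
Placing it in house 1 leads to a contradiction, so it's in house 2.
Clue 2: the person who enjoys pottery is in house 3.
By clue 3, the person who makes pudding is in house 2.
That leaves gardening as the hobby for house 1.
House 1 dessert: only cookies fits.
The only dessert still possible for house 3 is fudge.
So: house 1 = gardening/cookies/flute, house 2 = painting/pudding/oboe, house 3 = pottery/fudge/drum.

oboe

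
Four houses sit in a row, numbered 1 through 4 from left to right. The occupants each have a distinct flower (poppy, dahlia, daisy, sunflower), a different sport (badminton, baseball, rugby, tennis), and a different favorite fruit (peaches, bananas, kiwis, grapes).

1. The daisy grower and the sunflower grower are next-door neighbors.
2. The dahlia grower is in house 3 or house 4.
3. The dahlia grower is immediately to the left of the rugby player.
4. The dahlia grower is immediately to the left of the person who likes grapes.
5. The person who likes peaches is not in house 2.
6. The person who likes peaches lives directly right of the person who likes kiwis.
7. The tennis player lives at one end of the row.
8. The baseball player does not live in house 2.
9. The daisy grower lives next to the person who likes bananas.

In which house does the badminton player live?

Clue 3 places the dahlia grower in house 3.
The rugby player is in house 4 (clue 3).
Clue 4 places the person who likes grapes in house 4.
The only sport still possible for house 1 is tennis.
House 2 sport: only badminton fits.
The only sport still possible for house 3 is baseball.
House 1 favorite fruit: only bananas fits.
House 2 favorite fruit: only kiwis fits.
House 3 favorite fruit: only peaches fits.
Clue 9 places the daisy grower in house 2.
That leaves sunflower as the flower for house 1.
The only flower still possible for house 4 is poppy.
So: house 1 = sunflower/tennis/bananas, house 2 = daisy/badminton/kiwis, house 3 = dahlia/baseball/peaches, house 4 = poppy/rugby/grapes.

2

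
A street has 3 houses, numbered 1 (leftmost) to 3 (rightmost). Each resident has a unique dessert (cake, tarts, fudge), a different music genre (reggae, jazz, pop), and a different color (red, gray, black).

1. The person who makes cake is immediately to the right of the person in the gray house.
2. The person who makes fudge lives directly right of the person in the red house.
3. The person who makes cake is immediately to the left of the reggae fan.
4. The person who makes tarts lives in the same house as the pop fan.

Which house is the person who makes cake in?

2

Clue 3 places the person who makes cake in house 2.
Clue 3 places the reggae fan in house 3.
The only dessert still possible for house 1 is tarts.
The only dessert still possible for house 3 is fudge.
So house 3 gets black for color.
By clue 1, the person in the gray house is in house 1.
From clue 2, the person in the red house must be in house 2.
The pop fan is in house 1 (clue 4).
That leaves jazz as the music genre for house 2.
So: house 1 = tarts/pop/gray, house 2 = cake/jazz/red, house 3 = fudge/reggae/black.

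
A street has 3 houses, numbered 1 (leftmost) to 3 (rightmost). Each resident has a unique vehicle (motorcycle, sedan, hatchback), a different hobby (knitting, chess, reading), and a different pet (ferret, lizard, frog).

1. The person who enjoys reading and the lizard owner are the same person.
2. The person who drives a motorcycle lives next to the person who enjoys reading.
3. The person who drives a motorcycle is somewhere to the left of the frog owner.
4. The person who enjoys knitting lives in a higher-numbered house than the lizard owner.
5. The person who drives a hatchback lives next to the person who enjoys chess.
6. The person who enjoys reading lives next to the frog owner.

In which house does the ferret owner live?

1

The person who drives a motorcycle is narrowed to house 1 or 2; consider each.
Placing it in house 2 leads to a contradiction, so it's in house 1.
Clue 2 places the person who enjoys reading in house 2.
From clue 6, the frog owner must be in house 3.
That leaves chess as the hobby for house 1.
House 3 hobby: only knitting fits.
Clue 1 places the lizard owner in house 2.
Clue 5 places the person who drives a hatchback in house 2.
House 3 vehicle: only sedan fits.
So house 1 gets ferret for pet.
So: house 1 = motorcycle/chess/ferret, house 2 = hatchback/reading/lizard, house 3 = sedan/knitting/frog.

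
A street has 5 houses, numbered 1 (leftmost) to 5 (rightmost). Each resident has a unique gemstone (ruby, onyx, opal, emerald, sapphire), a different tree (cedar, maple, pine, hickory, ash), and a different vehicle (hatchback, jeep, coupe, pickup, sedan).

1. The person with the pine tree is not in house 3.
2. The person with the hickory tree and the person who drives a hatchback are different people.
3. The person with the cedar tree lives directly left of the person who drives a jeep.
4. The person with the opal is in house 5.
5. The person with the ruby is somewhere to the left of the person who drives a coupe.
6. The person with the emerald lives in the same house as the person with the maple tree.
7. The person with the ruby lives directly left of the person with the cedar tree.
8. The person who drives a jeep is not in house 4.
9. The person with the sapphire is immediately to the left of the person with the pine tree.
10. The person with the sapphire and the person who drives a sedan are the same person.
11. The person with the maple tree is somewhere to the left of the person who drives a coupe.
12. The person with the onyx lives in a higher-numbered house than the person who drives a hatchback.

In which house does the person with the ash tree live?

From clue 4, the person with the opal must be in house 5.
The person with the ruby is narrowed to house 1 or 3; consider each.
Placing it in house 3 leads to a contradiction, so it's in house 1.
The person with the cedar tree is in house 2 (clue 7).
Clue 3 places the person who drives a jeep in house 3.
The only gemstone still possible for house 2 is onyx.
The only vehicle still possible for house 4 is sedan.
From clue 10, the person with the sapphire must be in house 4.
From clue 12, the person who drives a hatchback must be in house 1.
House 3's gemstone must be emerald (nothing else left).
So house 2 gets pickup for vehicle.
That leaves coupe as the vehicle for house 5.
Clue 6 places the person with the maple tree in house 3.
The person with the pine tree is in house 5 (clue 9).
House 1's tree must be ash (nothing else left).
House 4 tree: only hickory fits.
So: house 1 = ruby/ash/hatchback, house 2 = onyx/cedar/pickup, house 3 = emerald/maple/jeep, house 4 = sapphire/hickory/sedan, house 5 = opal/pine/coupe.

1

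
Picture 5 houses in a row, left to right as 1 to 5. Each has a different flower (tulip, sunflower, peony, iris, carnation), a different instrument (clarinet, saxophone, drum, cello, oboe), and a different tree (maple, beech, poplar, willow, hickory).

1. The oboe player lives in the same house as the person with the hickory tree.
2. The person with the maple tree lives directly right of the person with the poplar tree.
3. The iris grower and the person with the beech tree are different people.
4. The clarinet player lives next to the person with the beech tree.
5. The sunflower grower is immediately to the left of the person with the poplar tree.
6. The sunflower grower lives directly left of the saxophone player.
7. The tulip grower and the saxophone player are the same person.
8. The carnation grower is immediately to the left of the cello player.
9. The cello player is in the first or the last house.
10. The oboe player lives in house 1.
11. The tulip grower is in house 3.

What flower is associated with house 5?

The cello player is in house 5 (clue 9).
Clue 10 places the oboe player in house 1.
By clue 11, the tulip grower is in house 3.
From clue 1, the person with the hickory tree must be in house 1.
By clue 7, the saxophone player is in house 3.
Clue 8: the carnation grower is in house 4.
The sunflower grower is in house 2 (clue 6).
By clue 5, the person with the poplar tree is in house 3.
That leaves willow as the tree for house 2.
That leaves maple as the tree for house 4.
House 5 tree: only beech fits.
Clue 3: the iris grower is in house 1.
By clue 4, the clarinet player is in house 4.
House 5 flower: only peony fits.
House 2 instrument: only drum fits.
So: house 1 = iris/oboe/hickory, house 2 = sunflower/drum/willow, house 3 = tulip/saxophone/poplar, house 4 = carnation/clarinet/maple, house 5 = peony/cello/beech.

peony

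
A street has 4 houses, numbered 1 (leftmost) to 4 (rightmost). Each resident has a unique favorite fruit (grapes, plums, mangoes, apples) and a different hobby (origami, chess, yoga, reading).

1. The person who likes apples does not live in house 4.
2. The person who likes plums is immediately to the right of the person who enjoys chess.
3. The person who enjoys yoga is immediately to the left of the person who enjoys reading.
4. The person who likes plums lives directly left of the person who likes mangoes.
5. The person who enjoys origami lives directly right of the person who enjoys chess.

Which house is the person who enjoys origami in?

2

The only hobby still possible for house 4 is reading.
Clue 3 places the person who enjoys yoga in house 3.
That leaves chess as the hobby for house 1.
House 2's hobby must be origami (nothing else left).
From clue 2, the person who likes plums must be in house 2.
Clue 4 places the person who likes mangoes in house 3.
The only favorite fruit still possible for house 1 is apples.
So house 4 gets grapes for favorite fruit.
So: house 1 = apples/chess, house 2 = plums/origami, house 3 = mangoes/yoga, house 4 = grapes/reading.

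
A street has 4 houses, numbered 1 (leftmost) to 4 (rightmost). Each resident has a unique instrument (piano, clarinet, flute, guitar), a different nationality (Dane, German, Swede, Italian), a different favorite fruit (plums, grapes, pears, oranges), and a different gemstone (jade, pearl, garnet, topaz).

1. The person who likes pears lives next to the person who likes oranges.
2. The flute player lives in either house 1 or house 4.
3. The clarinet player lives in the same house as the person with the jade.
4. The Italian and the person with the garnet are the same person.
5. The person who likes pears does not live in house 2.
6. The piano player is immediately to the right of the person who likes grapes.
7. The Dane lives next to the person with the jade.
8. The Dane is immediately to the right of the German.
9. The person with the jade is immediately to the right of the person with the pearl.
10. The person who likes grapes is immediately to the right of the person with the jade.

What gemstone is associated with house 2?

jade

By clue 10, the person who likes grapes is in house 3.
Clue 10 places the person with the jade in house 2.
The person who likes pears is in house 1 (clue 1).
Clue 1: the person who likes oranges is in house 2.
From clue 3, the clarinet player must be in house 2.
The piano player is in house 4 (clue 6).
Clue 7 places the Dane in house 3.
From clue 8, the German must be in house 2.
The person with the pearl is in house 1 (clue 9).
So house 1 gets flute for instrument.
House 3's instrument must be guitar (nothing else left).
The only favorite fruit still possible for house 4 is plums.
The Italian is in house 4 (clue 4).
Clue 4 places the person with the garnet in house 4.
The only nationality still possible for house 1 is Swede.
The only gemstone still possible for house 3 is topaz.
So: house 1 = flute/Swede/pears/pearl, house 2 = clarinet/German/oranges/jade, house 3 = guitar/Dane/grapes/topaz, house 4 = piano/Italian/plums/garnet.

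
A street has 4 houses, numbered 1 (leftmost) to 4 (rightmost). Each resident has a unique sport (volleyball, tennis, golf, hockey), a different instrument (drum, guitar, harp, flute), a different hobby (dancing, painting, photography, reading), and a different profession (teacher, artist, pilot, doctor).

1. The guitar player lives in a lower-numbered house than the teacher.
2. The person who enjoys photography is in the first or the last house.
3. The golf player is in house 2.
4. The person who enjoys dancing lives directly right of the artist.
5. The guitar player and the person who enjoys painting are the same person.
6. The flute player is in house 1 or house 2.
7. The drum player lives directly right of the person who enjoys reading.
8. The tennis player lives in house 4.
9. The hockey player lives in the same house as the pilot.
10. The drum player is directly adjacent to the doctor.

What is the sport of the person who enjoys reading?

golf

Clue 3 places the golf player in house 2.
Clue 8: the tennis player is in house 4.
The hockey player is narrowed to house 1 or 3; consider each.
Placing it in house 3 leads to a contradiction, so it's in house 1.
The pilot is in house 1 (clue 9).
The only sport still possible for house 3 is volleyball.
The flute player is narrowed to house 1 or 2; consider each.
Placing it in house 1 leads to a contradiction, so it's in house 2.
The only hobby still possible for house 2 is reading.
From clue 7, the drum player must be in house 3.
The only instrument still possible for house 1 is guitar.
So house 4 gets harp for instrument.
Clue 5: the person who enjoys painting is in house 1.
House 3's hobby must be dancing (nothing else left).
House 4 hobby: only photography fits.
The artist is in house 2 (clue 4).
So house 3 gets teacher for profession.
House 4's profession must be doctor (nothing else left).
So: house 1 = hockey/guitar/painting/pilot, house 2 = golf/flute/reading/artist, house 3 = volleyball/drum/dancing/teacher, house 4 = tennis/harp/photography/doctor.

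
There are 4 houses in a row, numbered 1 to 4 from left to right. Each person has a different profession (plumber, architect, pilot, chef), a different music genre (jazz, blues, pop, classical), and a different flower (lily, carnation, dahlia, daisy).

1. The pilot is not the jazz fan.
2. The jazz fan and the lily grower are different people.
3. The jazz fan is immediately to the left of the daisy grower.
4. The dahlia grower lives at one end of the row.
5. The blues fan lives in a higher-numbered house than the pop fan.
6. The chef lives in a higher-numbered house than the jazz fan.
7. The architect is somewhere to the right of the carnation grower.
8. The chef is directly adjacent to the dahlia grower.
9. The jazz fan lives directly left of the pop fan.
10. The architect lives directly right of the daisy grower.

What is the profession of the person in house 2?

The architect is narrowed to house 3 or 4; consider each.
Placing it in house 3 leads to a contradiction, so it's in house 4.
By clue 10, the daisy grower is in house 3.
Clue 3 places the jazz fan in house 2.
By clue 6, the chef is in house 3.
Clue 8 places the dahlia grower in house 4.
Clue 9 places the pop fan in house 3.
House 1's music genre must be classical (nothing else left).
House 4 music genre: only blues fits.
Clue 1 places the pilot in house 1.
Clue 2: the lily grower is in house 1.
So house 2 gets plumber for profession.
That leaves carnation as the flower for house 2.
So: house 1 = pilot/classical/lily, house 2 = plumber/jazz/carnation, house 3 = chef/pop/daisy, house 4 = architect/blues/dahlia.

plumber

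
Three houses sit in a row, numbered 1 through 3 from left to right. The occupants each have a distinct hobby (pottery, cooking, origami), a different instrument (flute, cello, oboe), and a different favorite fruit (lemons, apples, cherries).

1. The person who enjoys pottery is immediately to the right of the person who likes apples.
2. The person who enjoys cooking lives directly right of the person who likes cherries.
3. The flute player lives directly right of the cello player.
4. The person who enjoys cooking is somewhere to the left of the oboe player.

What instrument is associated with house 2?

flute

The person who enjoys cooking is in house 2 (clue 4).
From clue 4, the oboe player must be in house 3.
The only hobby still possible for house 1 is origami.
The only hobby still possible for house 3 is pottery.
That leaves cello as the instrument for house 1.
So house 2 gets flute for instrument.
So house 3 gets lemons for favorite fruit.
The person who likes apples is in house 2 (clue 1).
By clue 2, the person who likes cherries is in house 1.
So: house 1 = origami/cello/cherries, house 2 = cooking/flute/apples, house 3 = pottery/oboe/lemons.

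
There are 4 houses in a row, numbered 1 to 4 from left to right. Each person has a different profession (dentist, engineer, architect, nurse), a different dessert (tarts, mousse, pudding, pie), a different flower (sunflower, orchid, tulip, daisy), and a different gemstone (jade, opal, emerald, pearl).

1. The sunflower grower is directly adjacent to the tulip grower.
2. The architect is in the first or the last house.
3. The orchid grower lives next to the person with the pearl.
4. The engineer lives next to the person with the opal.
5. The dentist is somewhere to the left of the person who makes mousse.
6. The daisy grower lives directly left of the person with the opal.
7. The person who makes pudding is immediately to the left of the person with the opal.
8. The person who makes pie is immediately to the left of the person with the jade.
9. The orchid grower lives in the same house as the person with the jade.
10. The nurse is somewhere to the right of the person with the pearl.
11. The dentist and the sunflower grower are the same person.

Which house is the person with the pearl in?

The architect is narrowed to house 1 or 4; consider each.
Placing it in house 4 leads to a contradiction, so it's in house 1.
The dentist is narrowed to house 2 or 3; consider each.
Placing it in house 3 leads to a contradiction, so it's in house 2.
From clue 11, the sunflower grower must be in house 2.
House 4's flower must be orchid (nothing else left).
The only gemstone still possible for house 1 is emerald.
By clue 3, the person with the pearl is in house 3.
By clue 4, the engineer is in house 3.
The person with the jade is in house 4 (clue 9).
From clue 10, the nurse must be in house 4.
The only gemstone still possible for house 2 is opal.
By clue 6, the daisy grower is in house 1.
Clue 7 places the person who makes pudding in house 1.
Clue 8 places the person who makes pie in house 3.
House 2 dessert: only tarts fits.
House 4 dessert: only mousse fits.
House 3's flower must be tulip (nothing else left).
So: house 1 = architect/pudding/daisy/emerald, house 2 = dentist/tarts/sunflower/opal, house 3 = engineer/pie/tulip/pearl, house 4 = nurse/mousse/orchid/jade.

3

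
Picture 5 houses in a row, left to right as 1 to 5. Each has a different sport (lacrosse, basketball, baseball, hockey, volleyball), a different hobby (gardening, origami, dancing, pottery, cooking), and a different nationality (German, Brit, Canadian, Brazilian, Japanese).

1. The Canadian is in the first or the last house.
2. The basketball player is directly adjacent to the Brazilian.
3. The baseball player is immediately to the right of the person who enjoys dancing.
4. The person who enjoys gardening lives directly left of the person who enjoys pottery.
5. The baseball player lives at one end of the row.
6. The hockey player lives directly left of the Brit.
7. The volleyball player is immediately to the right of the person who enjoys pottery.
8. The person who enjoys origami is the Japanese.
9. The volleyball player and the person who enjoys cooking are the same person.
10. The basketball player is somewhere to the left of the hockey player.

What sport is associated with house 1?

Clue 5: the baseball player is in house 5.
By clue 3, the person who enjoys dancing is in house 4.
The only hobby still possible for house 3 is cooking.
So house 5 gets origami for hobby.
From clue 4, the person who enjoys gardening must be in house 1.
Clue 7 places the volleyball player in house 3.
Clue 8 places the Japanese in house 5.
So house 2 gets pottery for hobby.
By clue 6, the hockey player is in house 2.
Clue 6: the Brit is in house 3.
The basketball player is in house 1 (clue 10).
House 4's sport must be lacrosse (nothing else left).
So house 1 gets Canadian for nationality.
That leaves Brazilian as the nationality for house 2.
House 4 nationality: only German fits.
So: house 1 = basketball/gardening/Canadian, house 2 = hockey/pottery/Brazilian, house 3 = volleyball/cooking/Brit, house 4 = lacrosse/dancing/German, house 5 = baseball/origami/Japanese.

basketball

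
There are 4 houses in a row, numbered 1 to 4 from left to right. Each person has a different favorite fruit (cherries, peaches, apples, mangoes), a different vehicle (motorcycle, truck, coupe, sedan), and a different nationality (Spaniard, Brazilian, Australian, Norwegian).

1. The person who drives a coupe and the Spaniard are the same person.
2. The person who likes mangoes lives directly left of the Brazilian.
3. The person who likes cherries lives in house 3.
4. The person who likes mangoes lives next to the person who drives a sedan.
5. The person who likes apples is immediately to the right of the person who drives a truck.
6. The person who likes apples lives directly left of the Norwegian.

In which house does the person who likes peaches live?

4

By clue 3, the person who likes cherries is in house 3.
The only favorite fruit still possible for house 1 is mangoes.
The only favorite fruit still possible for house 2 is apples.
House 4's favorite fruit must be peaches (nothing else left).
From clue 2, the Brazilian must be in house 2.
From clue 4, the person who drives a sedan must be in house 2.
Clue 5: the person who drives a truck is in house 1.
Clue 6: the Norwegian is in house 3.
From clue 1, the person who drives a coupe must be in house 4.
From clue 1, the Spaniard must be in house 4.
House 3 vehicle: only motorcycle fits.
House 1 nationality: only Australian fits.
So: house 1 = mangoes/truck/Australian, house 2 = apples/sedan/Brazilian, house 3 = cherries/motorcycle/Norwegian, house 4 = peaches/coupe/Spaniard.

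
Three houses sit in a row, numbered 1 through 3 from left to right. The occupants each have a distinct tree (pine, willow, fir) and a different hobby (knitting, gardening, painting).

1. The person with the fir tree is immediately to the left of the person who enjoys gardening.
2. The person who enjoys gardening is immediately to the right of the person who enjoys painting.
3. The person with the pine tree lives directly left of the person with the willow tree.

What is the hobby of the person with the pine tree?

House 3 tree: only willow fits.
The person with the pine tree is in house 2 (clue 3).
That leaves fir as the tree for house 1.
From clue 1, the person who enjoys gardening must be in house 2.
From clue 2, the person who enjoys painting must be in house 1.
The only hobby still possible for house 3 is knitting.
So: house 1 = fir/painting, house 2 = pine/gardening, house 3 = willow/knitting.

gardening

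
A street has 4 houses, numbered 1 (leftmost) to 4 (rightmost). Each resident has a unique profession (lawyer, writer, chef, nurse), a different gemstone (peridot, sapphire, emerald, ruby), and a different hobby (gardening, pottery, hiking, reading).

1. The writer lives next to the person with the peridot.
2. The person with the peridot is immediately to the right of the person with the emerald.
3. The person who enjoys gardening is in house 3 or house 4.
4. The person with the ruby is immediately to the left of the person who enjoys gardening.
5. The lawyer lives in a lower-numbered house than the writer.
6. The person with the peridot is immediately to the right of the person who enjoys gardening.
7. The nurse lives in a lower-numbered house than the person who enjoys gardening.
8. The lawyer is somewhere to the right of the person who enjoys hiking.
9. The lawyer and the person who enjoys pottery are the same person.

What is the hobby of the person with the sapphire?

Clue 6 places the person with the peridot in house 4.
By clue 6, the person who enjoys gardening is in house 3.
House 1's hobby must be hiking (nothing else left).
So house 2 gets pottery for hobby.
The only hobby still possible for house 4 is reading.
From clue 1, the writer must be in house 3.
From clue 2, the person with the emerald must be in house 3.
The person with the ruby is in house 2 (clue 4).
By clue 5, the lawyer is in house 2.
That leaves nurse as the profession for house 1.
House 4 profession: only chef fits.
House 1's gemstone must be sapphire (nothing else left).
So: house 1 = nurse/sapphire/hiking, house 2 = lawyer/ruby/pottery, house 3 = writer/emerald/gardening, house 4 = chef/peridot/reading.

hiking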